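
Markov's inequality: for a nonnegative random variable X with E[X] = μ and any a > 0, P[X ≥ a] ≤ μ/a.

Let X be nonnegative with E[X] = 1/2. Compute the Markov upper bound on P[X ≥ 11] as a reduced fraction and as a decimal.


μ = E[X] = 1/2, a = 11.
Markov: P[X ≥ 11] ≤ μ/a = (1/2)/11 = 1/22.
Numerically: ≈ 0.04545.
(Since a = 11 > μ = 0.50000, the bound 1/22 is < 1 and informative.)

P[X ≥ 11] ≤ 1/22 ≈ 0.04545.


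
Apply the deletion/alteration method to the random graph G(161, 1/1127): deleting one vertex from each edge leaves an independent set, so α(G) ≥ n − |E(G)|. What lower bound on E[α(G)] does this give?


E[|E(G)|] = C(161, 2)·p = 12880 · (1/1127) = 80/7.
E[α(G)] ≥ n − E[|E(G)|] = 161 − 80/7 = 1047/7.
Numerically: ≈ 149.571429.
(This is only a lower bound; the true E[α(G)] may be larger.)

E[α(G)] ≥ 1047/7 ≈ 149.571429.


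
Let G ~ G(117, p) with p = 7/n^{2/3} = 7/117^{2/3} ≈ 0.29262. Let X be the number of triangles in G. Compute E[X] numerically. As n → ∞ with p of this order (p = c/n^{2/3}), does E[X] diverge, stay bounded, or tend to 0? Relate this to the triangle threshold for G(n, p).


Number of potential triangles: C(117, 3) = 260130.
Each occurs with probability p³ ≈ (0.29262)³ ≈ 2.5056615e-02.
By linearity: E[X] = C(117, 3)·p³ ≈ 260130 · 2.5056615e-02 ≈ 6517.97721.
Since α = 2/3 < 1, p = c/n^{2/3} ≫ 1/n is above the triangle threshold p ~ 1/n. Asymptotically E[X] ~ (c³/6)·n^{3(1−α)} = (7³/6)·n^{1} → ∞; triangles are abundant w.h.p.

E[X] ≈ 6517.97721; in regime p = Θ(1/n^{2/3}) E[X] diverges (above the triangle threshold p ~ 1/n).


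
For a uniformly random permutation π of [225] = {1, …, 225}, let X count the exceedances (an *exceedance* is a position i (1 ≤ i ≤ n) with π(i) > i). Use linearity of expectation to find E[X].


Write X = Σ_{i=1}^{225} X_i, where X_i = 1_{π(i) > i}.
For each fixed i, π(i) is uniform over {1, …, 225} (marginal of a uniform permutation), so P[π(i) > i] = (n − i)/n. Summing: Σ_{i=1}^{225} (n − i)/n = (0 + 1 + … + 224)/225 = 225(225 − 1)/(2·225) = (225 − 1)/2.
Hence E[X] = Σ_{i=1}^{225} (225 − i)/225 = 112 ≈ 112.000000.

E[X] = 112 = 112.000000.


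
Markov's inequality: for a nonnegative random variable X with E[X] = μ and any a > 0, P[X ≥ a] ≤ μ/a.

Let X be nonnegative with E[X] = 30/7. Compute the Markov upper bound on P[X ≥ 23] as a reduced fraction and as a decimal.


μ = E[X] = 30/7, a = 23.
Markov: P[X ≥ 23] ≤ μ/a = (30/7)/23 = 30/161.
Numerically: ≈ 0.1863.
(Since a = 23 > μ = 4.2857, the bound 30/161 is < 1 and informative.)

P[X ≥ 23] ≤ 30/161 ≈ 0.1863.


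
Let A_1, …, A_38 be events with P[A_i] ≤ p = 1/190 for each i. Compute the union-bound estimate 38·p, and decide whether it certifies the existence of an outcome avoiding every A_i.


Union bound: P[∪_{i=1}^{38} A_i] ≤ Σ_i P[A_i] ≤ 38·p = 38·(1/190) = 1/5.
Numerically: 1/5 ≈ 0.20000.
Is 1/5 < 1? YES.
Since P[∪ A_i] ≤ 1/5 < 1, the complement has P[∩ A_i^c] ≥ 1 − 1/5 = 4/5 > 0, so some outcome avoids every A_i.

38·p = 1/5 ≈ 0.20000; existence CERTIFIED by the union bound.


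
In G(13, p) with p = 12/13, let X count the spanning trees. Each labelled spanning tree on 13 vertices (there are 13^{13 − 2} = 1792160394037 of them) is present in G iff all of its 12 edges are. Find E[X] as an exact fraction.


K_13 has 13^{13 − 2} = 1792160394037 labelled spanning trees.
For each such spanning tree H, let X_H = 1 if all 12 edges of H are present in G. Then P[X_H = 1] = p^{12} = (12/13)^{12} = 8916100448256/23298085122481.
By linearity: E[X] = Σ_H E[X_H] = 1792160394037 · p^{12} = 1792160394037 · 8916100448256/23298085122481 = 8916100448256/13.
Numerically: E[X] ≈ 6.85854e+11.

E[X] = 1792160394037 · (12/13)^{12} = 8916100448256/13 ≈ 6.85854e+11.


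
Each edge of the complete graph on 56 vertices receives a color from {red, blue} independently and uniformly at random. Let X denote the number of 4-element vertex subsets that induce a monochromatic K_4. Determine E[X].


Let X = Σ_S X_S over the C(56, 4) = 367290 subsets S of size 4, where X_S = 1 if the K_4 on S is monochromatic.
For a fixed S, the K_4 on S has C(4, 2) = 6 edges. P[all 6 edges red] = (1/2)^6, and likewise for blue, so P[monochromatic] = 2·(1/2)^6 = 2^{1 − 6} = 1/32.
By linearity of expectation: E[X] = C(56, 4) · 2^{1 − 6} = 367290 · 1/32 = 183645/16.
Numerically: E[X] ≈ 11477.812500.

E[X] = C(56,4)·2^(1−C(4,2)) = 183645/16 ≈ 11477.812500.


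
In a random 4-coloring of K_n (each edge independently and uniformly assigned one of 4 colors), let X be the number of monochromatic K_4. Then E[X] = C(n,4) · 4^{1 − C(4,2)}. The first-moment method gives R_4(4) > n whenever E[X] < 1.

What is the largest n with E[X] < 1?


We need C(n, 4) · 4^{1 − 6} < 1, i.e. C(n, 4) < 4^{6 − 1} = 1024.
Check values of n near the boundary:
  n = 9: C(9, 4) = 126; 126 < 1024? YES
  n = 10: C(10, 4) = 210; 210 < 1024? YES
  n = 11: C(11, 4) = 330; 330 < 1024? YES
  n = 12: C(12, 4) = 495; 495 < 1024? YES
  n = 13: C(13, 4) = 715; 715 < 1024? YES
  n = 14: C(14, 4) = 1001; 1001 < 1024? YES
  n = 15: C(15, 4) = 1365; 1365 < 1024? NO
  n = 16: C(16, 4) = 1820; 1820 < 1024? NO
  n = 17: C(17, 4) = 2380; 2380 < 1024? NO
The largest n with C(n, 4) < 1024 is n = 14 (where E[X] = 1001/1024 ≈ 0.978). Hence R_4(4) > 14, i.e. R_4(4) ≥ 15.

Largest n = 14; hence R_4(4) > 14.


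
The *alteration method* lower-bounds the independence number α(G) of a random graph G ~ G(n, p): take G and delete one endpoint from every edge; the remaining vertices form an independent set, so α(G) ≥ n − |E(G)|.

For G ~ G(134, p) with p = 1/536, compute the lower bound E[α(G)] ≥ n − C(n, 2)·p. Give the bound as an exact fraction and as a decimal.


E[|E(G)|] = C(134, 2)·p = 8911 · (1/536) = 133/8.
E[α(G)] ≥ n − E[|E(G)|] = 134 − 133/8 = 939/8.
Numerically: ≈ 117.375.
(This is only a lower bound; the true E[α(G)] may be larger.)

E[α(G)] ≥ 939/8 ≈ 117.375.


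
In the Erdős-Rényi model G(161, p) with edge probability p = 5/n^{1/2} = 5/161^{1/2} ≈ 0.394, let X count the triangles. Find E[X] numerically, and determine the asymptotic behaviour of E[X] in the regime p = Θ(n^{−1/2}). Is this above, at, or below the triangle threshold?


Number of potential triangles: C(161, 3) = 682640.
Each occurs with probability p³ ≈ (0.394)³ ≈ 6.11887e-02.
By linearity: E[X] = C(161, 3)·p³ ≈ 682640 · 6.11887e-02 ≈ 41769.852.
Since α = 1/2 < 1, p = c/n^{1/2} ≫ 1/n is above the triangle threshold p ~ 1/n. Asymptotically E[X] ~ (c³/6)·n^{3(1−α)} = (5³/6)·n^{1.5} → ∞; triangles are abundant w.h.p.

E[X] ≈ 41769.852; in regime p = Θ(1/n^{1/2}) E[X] diverges (above the triangle threshold p ~ 1/n).


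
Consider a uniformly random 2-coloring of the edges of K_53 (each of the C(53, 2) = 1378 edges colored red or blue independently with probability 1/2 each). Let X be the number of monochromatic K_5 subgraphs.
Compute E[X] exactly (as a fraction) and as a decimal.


Let X = Σ_S X_S over the C(53, 5) = 2869685 subsets S of size 5, where X_S = 1 if the K_5 on S is monochromatic.
For a fixed S, the K_5 on S has C(5, 2) = 10 edges. P[all 10 edges red] = (1/2)^10, and likewise for blue, so P[monochromatic] = 2·(1/2)^10 = 2^{1 − 10} = 1/512.
Summing: E[X] = C(53, 5) · 2^{1 − 10} = 2869685 · 1/512 = 2869685/512.
Numerically: E[X] ≈ 5604.8535.

E[X] = C(53,5)·2^(1−C(5,2)) = 2869685/512 ≈ 5604.8535.


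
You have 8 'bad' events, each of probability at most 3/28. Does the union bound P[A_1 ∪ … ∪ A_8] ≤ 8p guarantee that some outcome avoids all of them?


Union bound: P[∪_{i=1}^{8} A_i] ≤ Σ_i P[A_i] ≤ 8·p = 8·(3/28) = 6/7.
Numerically: 6/7 ≈ 0.85714.
Is 6/7 < 1? YES.
Since P[∪ A_i] ≤ 6/7 < 1, the complement has P[∩ A_i^c] ≥ 1 − 6/7 = 1/7 > 0, so some outcome avoids every A_i.

8·p = 6/7 ≈ 0.85714; existence CERTIFIED by the union bound.


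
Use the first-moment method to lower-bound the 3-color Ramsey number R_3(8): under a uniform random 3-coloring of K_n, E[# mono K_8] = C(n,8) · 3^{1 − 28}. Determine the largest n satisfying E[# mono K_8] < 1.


We need C(n, 8) · 3^{1 − 28} < 1, i.e. C(n, 8) < 3^{28 − 1} = 7625597484987.
Check values of n near the boundary:
  n = 155: C(155, 8) = 6876747915675; 6876747915675 < 7625597484987? YES
  n = 156: C(156, 8) = 7248464019225; 7248464019225 < 7625597484987? YES
  n = 157: C(157, 8) = 7637643295425; 7637643295425 < 7625597484987? NO
The largest n with C(n, 8) < 7625597484987 is n = 156 (where E[X] = 805384891025/847288609443 ≈ 0.950544). Hence R_3(8) > 156, i.e. R_3(8) ≥ 157.

Largest n = 156; hence R_3(8) > 156.


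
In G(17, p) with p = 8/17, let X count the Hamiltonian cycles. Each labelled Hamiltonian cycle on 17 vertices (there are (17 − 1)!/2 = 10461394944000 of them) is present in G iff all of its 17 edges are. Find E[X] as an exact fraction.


K_17 has (17 − 1)!/2 = 10461394944000 labelled Hamiltonian cycles.
For each such Hamiltonian cycle H, let X_H = 1 if all 17 edges of H are present in G. Then P[X_H = 1] = p^{17} = (8/17)^{17} = 2251799813685248/827240261886336764177.
By linearity: E[X] = Σ_H E[X_H] = 10461394944000 · p^{17} = 10461394944000 · 2251799813685248/827240261886336764177 = 23556967185786995434586112000/827240261886336764177.
Numerically: E[X] ≈ 2.85e+07.

E[X] = 10461394944000 · (8/17)^{17} = 23556967185786995434586112000/827240261886336764177 ≈ 2.85e+07.


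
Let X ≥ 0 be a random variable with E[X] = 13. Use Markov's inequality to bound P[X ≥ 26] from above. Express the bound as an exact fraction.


μ = E[X] = 13, a = 26.
Markov: P[X ≥ 26] ≤ μ/a = (13)/26 = 1/2.
Numerically: ≈ 0.500000.
(Since a = 26 > μ = 13.000000, the bound 1/2 is < 1 and informative.)

P[X ≥ 26] ≤ 1/2 ≈ 0.500000.


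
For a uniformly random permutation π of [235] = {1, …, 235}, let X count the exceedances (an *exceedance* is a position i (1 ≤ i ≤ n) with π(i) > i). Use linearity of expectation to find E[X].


Write X = Σ_{i=1}^{235} X_i, where X_i = 1_{π(i) > i}.
For each fixed i, π(i) is uniform over {1, …, 235} (marginal of a uniform permutation), so P[π(i) > i] = (n − i)/n. Summing: Σ_{i=1}^{235} (n − i)/n = (0 + 1 + … + 234)/235 = 235(235 − 1)/(2·235) = (235 − 1)/2.
Hence E[X] = Σ_{i=1}^{235} (235 − i)/235 = 117 ≈ 117.000000.

E[X] = 117 = 117.000000.


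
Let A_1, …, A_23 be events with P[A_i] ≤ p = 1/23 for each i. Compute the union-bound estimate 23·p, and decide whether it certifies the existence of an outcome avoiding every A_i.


Union bound: P[∪_{i=1}^{23} A_i] ≤ Σ_i P[A_i] ≤ 23·p = 23·(1/23) = 1.
Numerically: 1 ≈ 1.0000.
Is 1 < 1? NO.
Since the bound 1 is ≥ 1, the union bound is uninformative here; it does NOT by itself certify existence.

23·p = 1 ≈ 1.0000; existence NOT certified by the union bound.


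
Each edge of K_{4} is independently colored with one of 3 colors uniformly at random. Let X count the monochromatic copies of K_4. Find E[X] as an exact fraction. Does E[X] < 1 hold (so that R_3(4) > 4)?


E[X] = C(4, 4) · 3^{1 − 6} = 1 · 3^{−5} = 1/243.
As a reduced fraction: E[X] = 1/243 ≈ 0.004.
Is E[X] < 1? YES.
Since E[X] < 1, there exists a 3-coloring of K_{4} with no monochromatic K_4; hence R_3(4) > 4.

E[X] = 1/243 ≈ 0.004; E[X] < 1, so R_3(4) > 4.


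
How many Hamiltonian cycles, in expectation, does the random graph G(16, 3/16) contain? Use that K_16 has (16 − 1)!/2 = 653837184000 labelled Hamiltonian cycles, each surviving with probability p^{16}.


K_16 has (16 − 1)!/2 = 653837184000 labelled Hamiltonian cycles.
For each such Hamiltonian cycle H, let X_H = 1 if all 16 edges of H are present in G. Then P[X_H = 1] = p^{16} = (3/16)^{16} = 43046721/18446744073709551616.
Summing the indicators: E[X] = Σ_H E[X_H] = 653837184000 · p^{16} = 653837184000 · 43046721/18446744073709551616 = 27485885585032875/18014398509481984.
Numerically: E[X] ≈ 1.53.

E[X] = 653837184000 · (3/16)^{16} = 27485885585032875/18014398509481984 ≈ 1.53.


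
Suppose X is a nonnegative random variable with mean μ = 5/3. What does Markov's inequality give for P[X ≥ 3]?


μ = E[X] = 5/3, a = 3.
Markov: P[X ≥ 3] ≤ μ/a = (5/3)/3 = 5/9.
Numerically: ≈ 0.55556.
(Since a = 3 > μ = 1.66667, the bound 5/9 is < 1 and informative.)

P[X ≥ 3] ≤ 5/9 ≈ 0.55556.


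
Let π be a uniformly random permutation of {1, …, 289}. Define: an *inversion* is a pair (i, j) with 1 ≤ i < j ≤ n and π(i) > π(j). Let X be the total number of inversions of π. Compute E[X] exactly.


Write X = Σ X_I over the C(289, 2) = 41616 pairs i < j, with X_I the indicator of one inversion.
There are 41616 indicators.
For each fixed pair i < j, the values π(i) and π(j) are two distinct elements of {1, …, 289} in uniformly random order; by symmetry P[π(i) > π(j)] = 1/2.
By linearity: E[X] = 41616 · (1/2) = C(289, 2) · (1/2) = 41616/2 = 20808 ≈ 20808.000000.

E[X] = 20808 = 20808.000000.


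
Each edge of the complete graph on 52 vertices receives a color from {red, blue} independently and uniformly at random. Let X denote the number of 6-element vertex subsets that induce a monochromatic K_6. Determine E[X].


Let X = Σ_S X_S over the C(52, 6) = 20358520 subsets S of size 6, where X_S = 1 if the K_6 on S is monochromatic.
For a fixed S, the K_6 on S has C(6, 2) = 15 edges. P[all 15 edges red] = (1/2)^15, and likewise for blue, so P[monochromatic] = 2·(1/2)^15 = 2^{1 − 15} = 1/16384.
Summing: E[X] = C(52, 6) · 2^{1 − 15} = 20358520 · 1/16384 = 2544815/2048.
Numerically: E[X] ≈ 1242.585449.

E[X] = C(52,6)·2^(1−C(6,2)) = 2544815/2048 ≈ 1242.585449.


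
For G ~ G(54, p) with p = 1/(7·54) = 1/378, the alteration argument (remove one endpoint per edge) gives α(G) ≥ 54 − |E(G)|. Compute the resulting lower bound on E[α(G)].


E[|E(G)|] = C(54, 2)·p = 1431 · (1/378) = 53/14.
E[α(G)] ≥ n − E[|E(G)|] = 54 − 53/14 = 703/14.
Numerically: ≈ 50.214.
(This is only a lower bound; the true E[α(G)] may be larger.)

E[α(G)] ≥ 703/14 ≈ 50.214.


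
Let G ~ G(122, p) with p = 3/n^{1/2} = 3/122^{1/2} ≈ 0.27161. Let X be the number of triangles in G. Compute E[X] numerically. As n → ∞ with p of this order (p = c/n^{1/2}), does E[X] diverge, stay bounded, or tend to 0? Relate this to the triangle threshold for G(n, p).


Number of potential triangles: C(122, 3) = 295240.
Each occurs with probability p³ ≈ (0.27161)³ ≈ 2.0036600e-02.
By linearity: E[X] = C(122, 3)·p³ ≈ 295240 · 2.0036600e-02 ≈ 5915.60565.
Since α = 1/2 < 1, p = c/n^{1/2} ≫ 1/n is above the triangle threshold p ~ 1/n. Asymptotically E[X] ~ (c³/6)·n^{3(1−α)} = (3³/6)·n^{1.5} → ∞; triangles are abundant w.h.p.

E[X] ≈ 5915.60565; in regime p = Θ(1/n^{1/2}) E[X] diverges (above the triangle threshold p ~ 1/n).


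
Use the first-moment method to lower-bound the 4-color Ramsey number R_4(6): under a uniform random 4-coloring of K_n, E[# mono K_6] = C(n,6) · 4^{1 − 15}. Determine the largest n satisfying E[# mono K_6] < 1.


We need C(n, 6) · 4^{1 − 15} < 1, i.e. C(n, 6) < 4^{15 − 1} = 268435456.
Check values of n near the boundary:
  n = 76: C(76, 6) = 218618940; 218618940 < 268435456? YES
  n = 77: C(77, 6) = 237093780; 237093780 < 268435456? YES
  n = 78: C(78, 6) = 256851595; 256851595 < 268435456? YES
  n = 79: C(79, 6) = 277962685; 277962685 < 268435456? NO
  n = 80: C(80, 6) = 300500200; 300500200 < 268435456? NO
  n = 81: C(81, 6) = 324540216; 324540216 < 268435456? NO
The largest n with C(n, 6) < 268435456 is n = 78 (where E[X] = 256851595/268435456 ≈ 0.9568468). Hence R_4(6) > 78, i.e. R_4(6) ≥ 79.

Largest n = 78; hence R_4(6) > 78.


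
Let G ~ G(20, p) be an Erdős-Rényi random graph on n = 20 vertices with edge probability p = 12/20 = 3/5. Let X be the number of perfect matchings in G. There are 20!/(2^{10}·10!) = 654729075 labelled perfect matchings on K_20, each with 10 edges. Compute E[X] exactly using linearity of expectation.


K_20 has 20!/(2^{10}·10!) = 654729075 labelled perfect matchings.
For each such perfect matching H, let X_H = 1 if all 10 edges of H are present in G. Then P[X_H = 1] = p^{10} = (3/5)^{10} = 59049/9765625.
Summing the indicators: E[X] = Σ_H E[X_H] = 654729075 · p^{10} = 654729075 · 59049/9765625 = 1546443885987/390625.
Numerically: E[X] ≈ 3.96e+06.

E[X] = 654729075 · (3/5)^{10} = 1546443885987/390625 ≈ 3.96e+06.


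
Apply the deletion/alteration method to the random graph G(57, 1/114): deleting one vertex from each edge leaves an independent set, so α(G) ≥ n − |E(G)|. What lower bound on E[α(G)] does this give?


E[|E(G)|] = C(57, 2)·p = 1596 · (1/114) = 14.
E[α(G)] ≥ n − E[|E(G)|] = 57 − 14 = 43.
Numerically: ≈ 43.00000.
(This is only a lower bound; the true E[α(G)] may be larger.)

E[α(G)] ≥ 43 ≈ 43.00000.


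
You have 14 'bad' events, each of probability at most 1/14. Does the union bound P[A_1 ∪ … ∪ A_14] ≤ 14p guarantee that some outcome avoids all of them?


Union bound: P[∪_{i=1}^{14} A_i] ≤ Σ_i P[A_i] ≤ 14·p = 14·(1/14) = 1.
Numerically: 1 ≈ 1.0000000.
Is 1 < 1? NO.
Since the bound 1 is ≥ 1, the union bound is uninformative here; it does NOT by itself certify existence.

14·p = 1 ≈ 1.0000000; existence NOT certified by the union bound.


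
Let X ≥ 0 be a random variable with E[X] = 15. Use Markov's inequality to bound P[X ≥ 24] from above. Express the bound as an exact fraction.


μ = E[X] = 15, a = 24.
Markov: P[X ≥ 24] ≤ μ/a = (15)/24 = 5/8.
Numerically: ≈ 0.6250.
(Since a = 24 > μ = 15.0000, the bound 5/8 is < 1 and informative.)

P[X ≥ 24] ≤ 5/8 ≈ 0.6250.


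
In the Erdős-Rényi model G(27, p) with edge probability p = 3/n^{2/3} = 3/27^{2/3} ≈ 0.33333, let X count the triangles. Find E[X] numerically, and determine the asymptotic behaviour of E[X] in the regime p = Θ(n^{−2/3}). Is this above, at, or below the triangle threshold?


Number of potential triangles: C(27, 3) = 2925.
Each occurs with probability p³ ≈ (0.33333)³ ≈ 3.7037037e-02.
By linearity: E[X] = C(27, 3)·p³ ≈ 2925 · 3.7037037e-02 ≈ 108.33333.
Since α = 2/3 < 1, p = c/n^{2/3} ≫ 1/n is above the triangle threshold p ~ 1/n. Asymptotically E[X] ~ (c³/6)·n^{3(1−α)} = (3³/6)·n^{1} → ∞; triangles are abundant w.h.p.

E[X] ≈ 108.33333; in regime p = Θ(1/n^{2/3}) E[X] diverges (above the triangle threshold p ~ 1/n).


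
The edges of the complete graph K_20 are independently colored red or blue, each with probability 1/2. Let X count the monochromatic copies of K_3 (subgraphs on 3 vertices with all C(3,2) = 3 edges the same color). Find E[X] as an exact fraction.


Let X = Σ_S X_S over the C(20, 3) = 1140 subsets S of size 3, where X_S = 1 if the K_3 on S is monochromatic.
For a fixed S, the K_3 on S has C(3, 2) = 3 edges. P[all 3 edges red] = (1/2)^3, and likewise for blue, so P[monochromatic] = 2·(1/2)^3 = 2^{1 − 3} = 1/4.
By linearity: E[X] = C(20, 3) · 2^{1 − 3} = 1140 · 1/4 = 285.
Numerically: E[X] ≈ 285.000.

E[X] = C(20,3)·2^(1−C(3,2)) = 285 ≈ 285.000.


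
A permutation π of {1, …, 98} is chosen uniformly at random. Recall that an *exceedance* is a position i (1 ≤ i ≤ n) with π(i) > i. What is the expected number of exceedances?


Write X = Σ_{i=1}^{98} X_i, where X_i = 1_{π(i) > i}.
For each fixed i, π(i) is uniform over {1, …, 98} (marginal of a uniform permutation), so P[π(i) > i] = (n − i)/n. Summing: Σ_{i=1}^{98} (n − i)/n = (0 + 1 + … + 97)/98 = 98(98 − 1)/(2·98) = (98 − 1)/2.
Hence E[X] = Σ_{i=1}^{98} (98 − i)/98 = 97/2 ≈ 48.50000.

E[X] = 97/2 = 48.50000.


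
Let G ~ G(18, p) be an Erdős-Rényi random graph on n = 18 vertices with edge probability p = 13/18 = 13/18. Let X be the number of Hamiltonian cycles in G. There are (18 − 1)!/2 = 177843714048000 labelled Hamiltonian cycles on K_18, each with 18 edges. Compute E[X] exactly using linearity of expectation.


K_18 has (18 − 1)!/2 = 177843714048000 labelled Hamiltonian cycles.
For each such Hamiltonian cycle H, let X_H = 1 if all 18 edges of H are present in G. Then P[X_H = 1] = p^{18} = (13/18)^{18} = 112455406951957393129/39346408075296537575424.
Summing the indicators: E[X] = Σ_H E[X_H] = 177843714048000 · p^{18} = 177843714048000 · 112455406951957393129/39346408075296537575424 = 1674446952588776589016668875/3294258113514384.
Numerically: E[X] ≈ 5.08e+11.

E[X] = 177843714048000 · (13/18)^{18} = 1674446952588776589016668875/3294258113514384 ≈ 5.08e+11.


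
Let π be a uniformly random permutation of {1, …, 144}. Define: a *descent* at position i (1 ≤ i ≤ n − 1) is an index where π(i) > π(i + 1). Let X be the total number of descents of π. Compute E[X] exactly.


Write X = Σ X_I over i = 1, …, 143, with X_I the indicator of one descent.
There are 143 indicators.
For each fixed i, the pair (π(i), π(i+1)) is a uniformly random ordered pair of distinct values from {1, …, 144}; by symmetry P[π(i) > π(i+1)] = 1/2.
By linearity: E[X] = 143 · (1/2) = (144 − 1) · (1/2) = 143/2 ≈ 71.5000.

E[X] = 143/2 = 71.5000.


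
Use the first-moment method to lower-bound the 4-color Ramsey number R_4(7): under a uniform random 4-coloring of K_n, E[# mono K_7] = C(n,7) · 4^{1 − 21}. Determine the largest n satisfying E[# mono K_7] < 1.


We need C(n, 7) · 4^{1 − 21} < 1, i.e. C(n, 7) < 4^{21 − 1} = 1099511627776.
Check values of n near the boundary:
  n = 179: C(179, 7) = 1037437234460; 1037437234460 < 1099511627776? YES
  n = 180: C(180, 7) = 1079414463600; 1079414463600 < 1099511627776? YES
  n = 181: C(181, 7) = 1122839183400; 1122839183400 < 1099511627776? NO
The largest n with C(n, 7) < 1099511627776 is n = 180 (where E[X] = 67463403975/68719476736 ≈ 0.981722). Hence R_4(7) > 180, i.e. R_4(7) ≥ 181.

Largest n = 180; hence R_4(7) > 180.


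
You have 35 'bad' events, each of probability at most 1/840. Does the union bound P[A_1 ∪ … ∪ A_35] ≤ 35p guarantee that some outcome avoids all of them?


Union bound: P[∪_{i=1}^{35} A_i] ≤ Σ_i P[A_i] ≤ 35·p = 35·(1/840) = 1/24.
Numerically: 1/24 ≈ 0.0416667.
Is 1/24 < 1? YES.
Since P[∪ A_i] ≤ 1/24 < 1, the complement has P[∩ A_i^c] ≥ 1 − 1/24 = 23/24 > 0, so some outcome avoids every A_i.

35·p = 1/24 ≈ 0.0416667; existence CERTIFIED by the union bound.


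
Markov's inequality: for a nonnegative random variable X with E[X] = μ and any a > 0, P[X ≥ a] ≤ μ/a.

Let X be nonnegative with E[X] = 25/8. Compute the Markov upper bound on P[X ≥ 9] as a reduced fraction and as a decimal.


μ = E[X] = 25/8, a = 9.
Markov: P[X ≥ 9] ≤ μ/a = (25/8)/9 = 25/72.
Numerically: ≈ 0.347222.
(Since a = 9 > μ = 3.125000, the bound 25/72 is < 1 and informative.)

P[X ≥ 9] ≤ 25/72 ≈ 0.347222.


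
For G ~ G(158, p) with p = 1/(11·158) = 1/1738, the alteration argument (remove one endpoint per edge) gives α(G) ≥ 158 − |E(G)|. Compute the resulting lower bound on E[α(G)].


E[|E(G)|] = C(158, 2)·p = 12403 · (1/1738) = 157/22.
E[α(G)] ≥ n − E[|E(G)|] = 158 − 157/22 = 3319/22.
Numerically: ≈ 150.864.
(This is only a lower bound; the true E[α(G)] may be larger.)

E[α(G)] ≥ 3319/22 ≈ 150.864.


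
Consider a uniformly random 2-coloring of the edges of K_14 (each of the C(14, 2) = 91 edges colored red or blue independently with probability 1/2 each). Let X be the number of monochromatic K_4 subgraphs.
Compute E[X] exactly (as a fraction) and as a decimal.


Let X = Σ_S X_S over the C(14, 4) = 1001 subsets S of size 4, where X_S = 1 if the K_4 on S is monochromatic.
For a fixed S, the K_4 on S has C(4, 2) = 6 edges. P[all 6 edges red] = (1/2)^6, and likewise for blue, so P[monochromatic] = 2·(1/2)^6 = 2^{1 − 6} = 1/32.
Summing: E[X] = C(14, 4) · 2^{1 − 6} = 1001 · 1/32 = 1001/32.
Numerically: E[X] ≈ 31.28125.

E[X] = C(14,4)·2^(1−C(4,2)) = 1001/32 ≈ 31.28125.


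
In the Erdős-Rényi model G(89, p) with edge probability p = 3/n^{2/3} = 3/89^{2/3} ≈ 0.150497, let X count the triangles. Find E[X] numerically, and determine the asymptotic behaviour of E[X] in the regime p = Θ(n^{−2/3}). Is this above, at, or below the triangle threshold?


Number of potential triangles: C(89, 3) = 113564.
Each occurs with probability p³ ≈ (0.150497)³ ≈ 3.40866052e-03.
By linearity: E[X] = C(89, 3)·p³ ≈ 113564 · 3.40866052e-03 ≈ 387.101124.
Since α = 2/3 < 1, p = c/n^{2/3} ≫ 1/n is above the triangle threshold p ~ 1/n. Asymptotically E[X] ~ (c³/6)·n^{3(1−α)} = (3³/6)·n^{1} → ∞; triangles are abundant w.h.p.

E[X] ≈ 387.101124; in regime p = Θ(1/n^{2/3}) E[X] diverges (above the triangle threshold p ~ 1/n).


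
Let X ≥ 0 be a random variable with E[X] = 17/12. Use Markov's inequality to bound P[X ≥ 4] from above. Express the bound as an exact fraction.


μ = E[X] = 17/12, a = 4.
Markov: P[X ≥ 4] ≤ μ/a = (17/12)/4 = 17/48.
Numerically: ≈ 0.354167.
(Since a = 4 > μ = 1.416667, the bound 17/48 is < 1 and informative.)

P[X ≥ 4] ≤ 17/48 ≈ 0.354167.


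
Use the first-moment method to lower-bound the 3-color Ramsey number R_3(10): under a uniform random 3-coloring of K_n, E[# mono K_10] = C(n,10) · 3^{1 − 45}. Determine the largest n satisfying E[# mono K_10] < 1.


We need C(n, 10) · 3^{1 − 45} < 1, i.e. C(n, 10) < 3^{45 − 1} = 984770902183611232881.
Check values of n near the boundary:
  n = 569: C(569, 10) = 905357721286137524328; 905357721286137524328 < 984770902183611232881? YES
  n = 570: C(570, 10) = 921524823451961408691; 921524823451961408691 < 984770902183611232881? YES
  n = 571: C(571, 10) = 937951290893172842001; 937951290893172842001 < 984770902183611232881? YES
  n = 572: C(572, 10) = 954640815642161682606; 954640815642161682606 < 984770902183611232881? YES
  n = 573: C(573, 10) = 971597135635805762226; 971597135635805762226 < 984770902183611232881? YES
  n = 574: C(574, 10) = 988824035203816502691; 988824035203816502691 < 984770902183611232881? NO
  n = 575: C(575, 10) = 1006325345561406175305; 1006325345561406175305 < 984770902183611232881? NO
The largest n with C(n, 10) < 984770902183611232881 is n = 573 (where E[X] = 35985079097622435638/36472996377170786403 ≈ 0.98662). Hence R_3(10) > 573, i.e. R_3(10) ≥ 574.

Largest n = 573; hence R_3(10) > 573.


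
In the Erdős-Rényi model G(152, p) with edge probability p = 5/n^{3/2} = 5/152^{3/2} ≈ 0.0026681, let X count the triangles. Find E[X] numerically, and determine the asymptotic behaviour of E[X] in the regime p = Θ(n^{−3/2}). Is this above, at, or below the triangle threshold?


Number of potential triangles: C(152, 3) = 573800.
Each occurs with probability p³ ≈ (0.0026681)³ ≈ 1.8993888e-08.
By linearity: E[X] = C(152, 3)·p³ ≈ 573800 · 1.8993888e-08 ≈ 0.01090.
Since α = 3/2 > 1, p = c/n^{3/2} = o(1/n) is below the triangle threshold p ~ 1/n. Asymptotically E[X] ~ (c³/6)·n^{3(1−α)} = (5³/6)·n^{-1.5} → 0, so by Markov's inequality G has no triangles w.h.p.

E[X] ≈ 0.01090; in regime p = Θ(1/n^{3/2}) E[X] tends to 0 (below the triangle threshold p ~ 1/n).


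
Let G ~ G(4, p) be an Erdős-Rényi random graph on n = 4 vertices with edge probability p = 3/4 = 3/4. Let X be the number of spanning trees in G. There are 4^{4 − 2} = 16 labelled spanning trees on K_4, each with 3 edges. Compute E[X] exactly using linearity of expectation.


K_4 has 4^{4 − 2} = 16 labelled spanning trees.
For each such spanning tree H, let X_H = 1 if all 3 edges of H are present in G. Then P[X_H = 1] = p^{3} = (3/4)^{3} = 27/64.
By linearity of expectation: E[X] = Σ_H E[X_H] = 16 · p^{3} = 16 · 27/64 = 27/4.
Numerically: E[X] ≈ 6.75.

E[X] = 16 · (3/4)^{3} = 27/4 ≈ 6.75.


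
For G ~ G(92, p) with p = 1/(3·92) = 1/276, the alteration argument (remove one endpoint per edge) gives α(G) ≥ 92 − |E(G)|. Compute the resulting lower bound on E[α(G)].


E[|E(G)|] = C(92, 2)·p = 4186 · (1/276) = 91/6.
E[α(G)] ≥ n − E[|E(G)|] = 92 − 91/6 = 461/6.
Numerically: ≈ 76.8333.
(This is only a lower bound; the true E[α(G)] may be larger.)

E[α(G)] ≥ 461/6 ≈ 76.8333.


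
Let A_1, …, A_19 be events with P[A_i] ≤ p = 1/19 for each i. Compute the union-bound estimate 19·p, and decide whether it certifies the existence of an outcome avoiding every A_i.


Union bound: P[∪_{i=1}^{19} A_i] ≤ Σ_i P[A_i] ≤ 19·p = 19·(1/19) = 1.
Numerically: 1 ≈ 1.000000.
Is 1 < 1? NO.
Since the bound 1 is ≥ 1, the union bound is uninformative here; it does NOT by itself certify existence.

19·p = 1 ≈ 1.000000; existence NOT certified by the union bound.


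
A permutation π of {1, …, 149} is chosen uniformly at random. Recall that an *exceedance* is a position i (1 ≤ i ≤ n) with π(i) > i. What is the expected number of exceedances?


Write X = Σ_{i=1}^{149} X_i, where X_i = 1_{π(i) > i}.
For each fixed i, π(i) is uniform over {1, …, 149} (marginal of a uniform permutation), so P[π(i) > i] = (n − i)/n. Summing: Σ_{i=1}^{149} (n − i)/n = (0 + 1 + … + 148)/149 = 149(149 − 1)/(2·149) = (149 − 1)/2.
Hence E[X] = Σ_{i=1}^{149} (149 − i)/149 = 74 ≈ 74.000000.

E[X] = 74 = 74.000000.


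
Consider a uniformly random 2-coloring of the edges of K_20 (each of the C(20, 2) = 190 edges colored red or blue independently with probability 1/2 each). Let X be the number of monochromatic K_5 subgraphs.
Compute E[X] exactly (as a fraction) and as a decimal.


Let X = Σ_S X_S over the C(20, 5) = 15504 subsets S of size 5, where X_S = 1 if the K_5 on S is monochromatic.
For a fixed S, the K_5 on S has C(5, 2) = 10 edges. P[all 10 edges red] = (1/2)^10, and likewise for blue, so P[monochromatic] = 2·(1/2)^10 = 2^{1 − 10} = 1/512.
Summing: E[X] = C(20, 5) · 2^{1 − 10} = 15504 · 1/512 = 969/32.
Numerically: E[X] ≈ 30.281.

E[X] = C(20,5)·2^(1−C(5,2)) = 969/32 ≈ 30.281.


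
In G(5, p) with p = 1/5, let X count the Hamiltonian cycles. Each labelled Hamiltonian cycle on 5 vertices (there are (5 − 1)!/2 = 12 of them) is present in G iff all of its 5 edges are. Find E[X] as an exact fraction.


K_5 has (5 − 1)!/2 = 12 labelled Hamiltonian cycles.
For each such Hamiltonian cycle H, let X_H = 1 if all 5 edges of H are present in G. Then P[X_H = 1] = p^{5} = (1/5)^{5} = 1/3125.
By linearity: E[X] = Σ_H E[X_H] = 12 · p^{5} = 12 · 1/3125 = 12/3125.
Numerically: E[X] ≈ 0.00384.

E[X] = 12 · (1/5)^{5} = 12/3125 ≈ 0.00384.


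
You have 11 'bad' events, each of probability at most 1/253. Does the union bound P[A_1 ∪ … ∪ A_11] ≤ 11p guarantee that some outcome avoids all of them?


Union bound: P[∪_{i=1}^{11} A_i] ≤ Σ_i P[A_i] ≤ 11·p = 11·(1/253) = 1/23.
Numerically: 1/23 ≈ 0.0435.
Is 1/23 < 1? YES.
Since P[∪ A_i] ≤ 1/23 < 1, the complement has P[∩ A_i^c] ≥ 1 − 1/23 = 22/23 > 0, so some outcome avoids every A_i.

11·p = 1/23 ≈ 0.0435; existence CERTIFIED by the union bound.


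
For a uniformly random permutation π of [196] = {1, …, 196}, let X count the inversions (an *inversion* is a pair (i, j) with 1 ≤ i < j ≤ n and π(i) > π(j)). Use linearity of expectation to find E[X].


Write X = Σ X_I over the C(196, 2) = 19110 pairs i < j, with X_I the indicator of one inversion.
There are 19110 indicators.
For each fixed pair i < j, the values π(i) and π(j) are two distinct elements of {1, …, 196} in uniformly random order; by symmetry P[π(i) > π(j)] = 1/2.
By linearity: E[X] = 19110 · (1/2) = C(196, 2) · (1/2) = 19110/2 = 9555 ≈ 9555.00000.

E[X] = 9555 = 9555.00000.


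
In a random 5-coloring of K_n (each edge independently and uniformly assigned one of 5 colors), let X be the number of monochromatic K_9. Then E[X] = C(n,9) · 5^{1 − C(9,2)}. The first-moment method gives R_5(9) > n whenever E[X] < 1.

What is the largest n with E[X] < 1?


We need C(n, 9) · 5^{1 − 36} < 1, i.e. C(n, 9) < 5^{36 − 1} = 2910383045673370361328125.
Check values of n near the boundary:
  n = 2167: C(2167, 9) = 2855899084841489792706810; 2855899084841489792706810 < 2910383045673370361328125? YES
  n = 2168: C(2168, 9) = 2867804175977929537095120; 2867804175977929537095120 < 2910383045673370361328125? YES
  n = 2169: C(2169, 9) = 2879753360044504243499683; 2879753360044504243499683 < 2910383045673370361328125? YES
  n = 2170: C(2170, 9) = 2891746779868845075610510; 2891746779868845075610510 < 2910383045673370361328125? YES
  n = 2171: C(2171, 9) = 2903784578674959601827205; 2903784578674959601827205 < 2910383045673370361328125? YES
  n = 2172: C(2172, 9) = 2915866900084148060642020; 2915866900084148060642020 < 2910383045673370361328125? NO
  n = 2173: C(2173, 9) = 2927993888115921319674265; 2927993888115921319674265 < 2910383045673370361328125? NO
The largest n with C(n, 9) < 2910383045673370361328125 is n = 2171 (where E[X] = 580756915734991920365441/582076609134674072265625 ≈ 0.9977328). Hence R_5(9) > 2171, i.e. R_5(9) ≥ 2172.

Largest n = 2171; hence R_5(9) > 2171.


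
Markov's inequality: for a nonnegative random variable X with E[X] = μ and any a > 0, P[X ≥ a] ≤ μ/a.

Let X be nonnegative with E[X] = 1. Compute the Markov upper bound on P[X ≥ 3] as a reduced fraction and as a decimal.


μ = E[X] = 1, a = 3.
Markov: P[X ≥ 3] ≤ μ/a = (1)/3 = 1/3.
Numerically: ≈ 0.33333.
(Since a = 3 > μ = 1.00000, the bound 1/3 is < 1 and informative.)

P[X ≥ 3] ≤ 1/3 ≈ 0.33333.


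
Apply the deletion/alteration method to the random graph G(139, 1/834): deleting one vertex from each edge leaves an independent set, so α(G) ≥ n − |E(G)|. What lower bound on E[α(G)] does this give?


E[|E(G)|] = C(139, 2)·p = 9591 · (1/834) = 23/2.
E[α(G)] ≥ n − E[|E(G)|] = 139 − 23/2 = 255/2.
Numerically: ≈ 127.500.
(This is only a lower bound; the true E[α(G)] may be larger.)

E[α(G)] ≥ 255/2 ≈ 127.500.


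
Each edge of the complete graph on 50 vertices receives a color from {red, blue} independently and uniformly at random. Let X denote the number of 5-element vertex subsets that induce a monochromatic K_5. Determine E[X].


Let X = Σ_S X_S over the C(50, 5) = 2118760 subsets S of size 5, where X_S = 1 if the K_5 on S is monochromatic.
For a fixed S, the K_5 on S has C(5, 2) = 10 edges. P[all 10 edges red] = (1/2)^10, and likewise for blue, so P[monochromatic] = 2·(1/2)^10 = 2^{1 − 10} = 1/512.
By linearity of expectation: E[X] = C(50, 5) · 2^{1 − 10} = 2118760 · 1/512 = 264845/64.
Numerically: E[X] ≈ 4138.2031.

E[X] = C(50,5)·2^(1−C(5,2)) = 264845/64 ≈ 4138.2031.


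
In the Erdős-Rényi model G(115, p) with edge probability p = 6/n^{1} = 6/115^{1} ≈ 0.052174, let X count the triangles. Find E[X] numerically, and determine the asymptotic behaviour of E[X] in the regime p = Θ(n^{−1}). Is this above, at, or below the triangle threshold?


Number of potential triangles: C(115, 3) = 246905.
Each occurs with probability p³ ≈ (0.052174)³ ≈ 1.4202351e-04.
By linearity: E[X] = C(115, 3)·p³ ≈ 246905 · 1.4202351e-04 ≈ 35.06631.
Here α = 1, so p = 6/n is exactly at the triangle threshold p ~ 1/n. Asymptotically E[X] → c³/6 = 6³/6 = 36 ≈ 36.00000, a bounded constant. In this regime the triangle count is asymptotically Poisson(c³/6).

E[X] ≈ 35.06631; in regime p = Θ(1/n^{1}) E[X] stays bounded (at the triangle threshold p ~ 1/n).


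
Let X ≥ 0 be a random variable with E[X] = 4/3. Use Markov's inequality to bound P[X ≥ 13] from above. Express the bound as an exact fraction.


μ = E[X] = 4/3, a = 13.
Markov: P[X ≥ 13] ≤ μ/a = (4/3)/13 = 4/39.
Numerically: ≈ 0.102564.
(Since a = 13 > μ = 1.333333, the bound 4/39 is < 1 and informative.)

P[X ≥ 13] ≤ 4/39 ≈ 0.102564.


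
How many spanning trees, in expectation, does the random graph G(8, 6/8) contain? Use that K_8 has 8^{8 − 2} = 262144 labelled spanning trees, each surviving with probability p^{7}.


K_8 has 8^{8 − 2} = 262144 labelled spanning trees.
For each such spanning tree H, let X_H = 1 if all 7 edges of H are present in G. Then P[X_H = 1] = p^{7} = (3/4)^{7} = 2187/16384.
By linearity: E[X] = Σ_H E[X_H] = 262144 · p^{7} = 262144 · 2187/16384 = 34992.
Numerically: E[X] ≈ 34992.

E[X] = 262144 · (3/4)^{7} = 34992 ≈ 34992.


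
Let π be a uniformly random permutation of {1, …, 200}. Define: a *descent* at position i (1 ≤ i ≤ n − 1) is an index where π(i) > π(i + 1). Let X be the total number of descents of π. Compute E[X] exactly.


Write X = Σ X_I over i = 1, …, 199, with X_I the indicator of one descent.
There are 199 indicators.
For each fixed i, the pair (π(i), π(i+1)) is a uniformly random ordered pair of distinct values from {1, …, 200}; by symmetry P[π(i) > π(i+1)] = 1/2.
By linearity: E[X] = 199 · (1/2) = (200 − 1) · (1/2) = 199/2 ≈ 99.500000.

E[X] = 199/2 = 99.500000.


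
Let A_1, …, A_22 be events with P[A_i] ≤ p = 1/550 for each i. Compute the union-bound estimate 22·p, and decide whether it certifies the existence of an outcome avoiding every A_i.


Union bound: P[∪_{i=1}^{22} A_i] ≤ Σ_i P[A_i] ≤ 22·p = 22·(1/550) = 1/25.
Numerically: 1/25 ≈ 0.040000.
Is 1/25 < 1? YES.
Since P[∪ A_i] ≤ 1/25 < 1, the complement has P[∩ A_i^c] ≥ 1 − 1/25 = 24/25 > 0, so some outcome avoids every A_i.

22·p = 1/25 ≈ 0.040000; existence CERTIFIED by the union bound.


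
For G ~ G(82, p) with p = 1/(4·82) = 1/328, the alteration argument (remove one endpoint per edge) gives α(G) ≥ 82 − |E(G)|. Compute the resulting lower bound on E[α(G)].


E[|E(G)|] = C(82, 2)·p = 3321 · (1/328) = 81/8.
E[α(G)] ≥ n − E[|E(G)|] = 82 − 81/8 = 575/8.
Numerically: ≈ 71.875000.
(This is only a lower bound; the true E[α(G)] may be larger.)

E[α(G)] ≥ 575/8 ≈ 71.875000.


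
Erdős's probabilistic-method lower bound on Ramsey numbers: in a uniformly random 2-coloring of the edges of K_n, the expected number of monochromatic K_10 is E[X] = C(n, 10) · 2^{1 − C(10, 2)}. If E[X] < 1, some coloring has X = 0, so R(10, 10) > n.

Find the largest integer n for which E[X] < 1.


We need C(n, 10) · 2^{1 − 45} < 1, i.e. C(n, 10) < 2^{45 − 1} = 17592186044416.
Check values of n near the boundary:
  n = 94: C(94, 10) = 9041256841903; 9041256841903 < 17592186044416? YES
  n = 95: C(95, 10) = 10104934117421; 10104934117421 < 17592186044416? YES
  n = 96: C(96, 10) = 11279926456656; 11279926456656 < 17592186044416? YES
  n = 97: C(97, 10) = 12576469727536; 12576469727536 < 17592186044416? YES
  n = 98: C(98, 10) = 14005614014756; 14005614014756 < 17592186044416? YES
  n = 99: C(99, 10) = 15579278510796; 15579278510796 < 17592186044416? YES
  n = 100: C(100, 10) = 17310309456440; 17310309456440 < 17592186044416? YES
  n = 101: C(101, 10) = 19212541264840; 19212541264840 < 17592186044416? NO
The largest n with C(n, 10) < 17592186044416 is n = 100 (where E[X] = 2163788682055/2199023255552 ≈ 0.9840). Hence R(10, 10) > 100, i.e. R(10, 10) ≥ 101.

Largest n = 100; hence R(10, 10) > 100.


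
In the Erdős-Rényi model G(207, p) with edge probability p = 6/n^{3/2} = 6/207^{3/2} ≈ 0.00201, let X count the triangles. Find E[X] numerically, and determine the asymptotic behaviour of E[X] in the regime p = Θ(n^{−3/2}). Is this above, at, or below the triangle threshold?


Number of potential triangles: C(207, 3) = 1456935.
Each occurs with probability p³ ≈ (0.00201)³ ≈ 8.17687e-09.
By linearity: E[X] = C(207, 3)·p³ ≈ 1456935 · 8.17687e-09 ≈ 0.012.
Since α = 3/2 > 1, p = c/n^{3/2} = o(1/n) is below the triangle threshold p ~ 1/n. Asymptotically E[X] ~ (c³/6)·n^{3(1−α)} = (6³/6)·n^{-1.5} → 0, so by Markov's inequality G has no triangles w.h.p.

E[X] ≈ 0.012; in regime p = Θ(1/n^{3/2}) E[X] tends to 0 (below the triangle threshold p ~ 1/n).


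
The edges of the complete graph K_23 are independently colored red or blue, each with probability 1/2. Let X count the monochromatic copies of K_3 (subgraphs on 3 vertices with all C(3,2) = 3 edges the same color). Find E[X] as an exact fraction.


Let X = Σ_S X_S over the C(23, 3) = 1771 subsets S of size 3, where X_S = 1 if the K_3 on S is monochromatic.
For a fixed S, the K_3 on S has C(3, 2) = 3 edges. P[all 3 edges red] = (1/2)^3, and likewise for blue, so P[monochromatic] = 2·(1/2)^3 = 2^{1 − 3} = 1/4.
Summing: E[X] = C(23, 3) · 2^{1 − 3} = 1771 · 1/4 = 1771/4.
Numerically: E[X] ≈ 442.7500.

E[X] = C(23,3)·2^(1−C(3,2)) = 1771/4 ≈ 442.7500.
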